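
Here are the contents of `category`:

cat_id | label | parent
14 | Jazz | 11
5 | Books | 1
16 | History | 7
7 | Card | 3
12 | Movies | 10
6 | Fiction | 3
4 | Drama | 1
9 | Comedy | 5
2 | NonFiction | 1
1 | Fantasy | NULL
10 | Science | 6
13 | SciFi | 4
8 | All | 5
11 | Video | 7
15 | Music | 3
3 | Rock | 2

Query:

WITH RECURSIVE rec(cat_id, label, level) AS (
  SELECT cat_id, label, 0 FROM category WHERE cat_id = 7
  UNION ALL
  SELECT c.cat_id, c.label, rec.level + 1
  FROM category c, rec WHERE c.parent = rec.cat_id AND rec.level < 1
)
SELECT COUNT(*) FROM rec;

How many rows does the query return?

Base: cat_id=7 (Card) at level 0.
Iteration 1: rows with parent in {7} -> Video (id 11, level 1), History (id 16, level 1).
Iteration 2: level < 1 fails for all current rows; recursion stops.
Total rows emitted: 3.

3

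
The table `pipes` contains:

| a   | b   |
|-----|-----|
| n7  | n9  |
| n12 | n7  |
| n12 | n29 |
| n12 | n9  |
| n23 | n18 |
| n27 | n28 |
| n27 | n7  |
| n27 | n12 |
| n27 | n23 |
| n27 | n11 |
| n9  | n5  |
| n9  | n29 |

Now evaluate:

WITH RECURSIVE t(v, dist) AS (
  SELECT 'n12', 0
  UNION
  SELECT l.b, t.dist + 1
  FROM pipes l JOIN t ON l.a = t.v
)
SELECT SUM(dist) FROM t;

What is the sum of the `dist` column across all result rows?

15

Base: (n12, dist=0).
Iteration 1: edges from {n12} -> (n29, dist=1), (n7, dist=1), (n9, dist=1).
Iteration 2: edges from {n29,n7,n9} -> (n29, dist=2), (n5, dist=2), (n9, dist=2).
Iteration 3: edges from {n29,n5,n9} -> (n29, dist=3), (n5, dist=3).
Iteration 4: no outgoing edges from {n29,n5}; recursion stops.
SUM(dist) = 0 + 1 + 1 + 1 + 2 + 2 + 2 + 3 + 3 = 15.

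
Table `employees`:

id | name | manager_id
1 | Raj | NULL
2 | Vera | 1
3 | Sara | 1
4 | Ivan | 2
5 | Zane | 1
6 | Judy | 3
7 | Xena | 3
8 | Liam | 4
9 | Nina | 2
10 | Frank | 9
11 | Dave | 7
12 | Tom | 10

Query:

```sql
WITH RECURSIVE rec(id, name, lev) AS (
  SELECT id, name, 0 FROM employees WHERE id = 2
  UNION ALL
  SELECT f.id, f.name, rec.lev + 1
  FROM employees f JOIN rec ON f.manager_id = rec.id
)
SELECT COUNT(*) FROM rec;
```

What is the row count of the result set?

6

Base: id=2 (Vera) at lev 0.
Iteration 1: rows with manager_id in {2} -> Ivan (id 4, lev 1), Nina (id 9, lev 1).
Iteration 2: rows with manager_id in {4,9} -> Liam (id 8, lev 2), Frank (id 10, lev 2).
Iteration 3: rows with manager_id in {8,10} -> Tom (id 12, lev 3).
Iteration 4: no rows with manager_id in {12}; recursion stops.
Total rows emitted: 6.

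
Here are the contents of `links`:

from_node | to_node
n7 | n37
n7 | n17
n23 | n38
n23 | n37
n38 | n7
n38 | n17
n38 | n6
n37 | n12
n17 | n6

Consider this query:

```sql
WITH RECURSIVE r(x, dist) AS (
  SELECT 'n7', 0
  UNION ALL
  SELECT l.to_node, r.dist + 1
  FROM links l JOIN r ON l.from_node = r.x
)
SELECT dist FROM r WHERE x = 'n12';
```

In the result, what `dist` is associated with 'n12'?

2

Base: (n7, dist=0).
Iteration 1: edges from {n7} -> (n17, dist=1), (n37, dist=1).
Iteration 2: edges from {n17,n37} -> (n12, dist=2), (n6, dist=2).
Iteration 3: no outgoing edges from {n12,n6}; recursion stops.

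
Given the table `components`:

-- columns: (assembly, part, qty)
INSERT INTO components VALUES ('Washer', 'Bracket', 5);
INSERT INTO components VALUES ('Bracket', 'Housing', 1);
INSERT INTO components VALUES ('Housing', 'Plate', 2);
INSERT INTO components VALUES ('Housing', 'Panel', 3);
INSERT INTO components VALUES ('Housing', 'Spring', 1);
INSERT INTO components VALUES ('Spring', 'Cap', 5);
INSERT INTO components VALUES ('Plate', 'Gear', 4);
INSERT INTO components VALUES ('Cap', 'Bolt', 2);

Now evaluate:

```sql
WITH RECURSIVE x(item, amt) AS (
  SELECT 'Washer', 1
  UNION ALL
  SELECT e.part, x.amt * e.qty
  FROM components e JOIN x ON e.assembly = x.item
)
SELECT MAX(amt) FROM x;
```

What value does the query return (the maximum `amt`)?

Base: (Washer, amt=1).
Iteration 1: components of {Washer} -> Bracket = 1*5 = 5.
Iteration 2: components of {Bracket} -> Housing = 5*1 = 5.
Iteration 3: components of {Housing} -> Panel = 5*3 = 15, Plate = 5*2 = 10, Spring = 5*1 = 5.
Iteration 4: components of {Panel,Plate,Spring} -> Cap = 5*5 = 25, Gear = 10*4 = 40.
Iteration 5: components of {Cap,Gear} -> Bolt = 25*2 = 50.
Iteration 6: no further components; recursion stops.
amt values: 1, 5, 5, 10, 15, 5, 40, 25, 50; the maximum is 50.

50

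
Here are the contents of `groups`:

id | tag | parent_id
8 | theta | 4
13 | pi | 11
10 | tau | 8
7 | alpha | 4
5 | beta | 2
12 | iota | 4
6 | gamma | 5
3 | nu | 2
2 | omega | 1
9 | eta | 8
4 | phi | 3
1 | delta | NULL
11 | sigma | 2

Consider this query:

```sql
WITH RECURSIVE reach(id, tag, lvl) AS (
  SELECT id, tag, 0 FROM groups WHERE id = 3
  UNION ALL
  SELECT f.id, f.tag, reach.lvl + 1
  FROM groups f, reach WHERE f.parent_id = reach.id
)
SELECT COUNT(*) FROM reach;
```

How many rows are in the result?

Base: id=3 (nu) at lvl 0.
Iteration 1: rows with parent_id in {3} -> phi (id 4, lvl 1).
Iteration 2: rows with parent_id in {4} -> alpha (id 7, lvl 2), theta (id 8, lvl 2), iota (id 12, lvl 2).
Iteration 3: rows with parent_id in {7,8,12} -> eta (id 9, lvl 3), tau (id 10, lvl 3).
Iteration 4: no rows with parent_id in {9,10}; recursion stops.
Total rows emitted: 7.

7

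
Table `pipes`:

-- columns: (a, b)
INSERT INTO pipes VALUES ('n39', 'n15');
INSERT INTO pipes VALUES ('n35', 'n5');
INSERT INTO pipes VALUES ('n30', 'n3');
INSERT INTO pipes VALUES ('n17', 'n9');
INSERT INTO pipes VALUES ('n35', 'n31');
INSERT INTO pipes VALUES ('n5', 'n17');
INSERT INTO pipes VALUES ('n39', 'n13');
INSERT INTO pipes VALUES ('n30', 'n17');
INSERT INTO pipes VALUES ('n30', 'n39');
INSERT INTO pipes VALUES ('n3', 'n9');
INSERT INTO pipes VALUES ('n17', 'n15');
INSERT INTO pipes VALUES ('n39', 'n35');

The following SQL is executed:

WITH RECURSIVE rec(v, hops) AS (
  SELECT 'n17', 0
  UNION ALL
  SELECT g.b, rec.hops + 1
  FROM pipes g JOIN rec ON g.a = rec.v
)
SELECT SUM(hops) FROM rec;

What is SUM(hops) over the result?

2

Base: (n17, hops=0).
Iteration 1: edges from {n17} -> (n15, hops=1), (n9, hops=1).
Iteration 2: no outgoing edges from {n15,n9}; recursion stops.
SUM(hops) = 0 + 1 + 1 = 2.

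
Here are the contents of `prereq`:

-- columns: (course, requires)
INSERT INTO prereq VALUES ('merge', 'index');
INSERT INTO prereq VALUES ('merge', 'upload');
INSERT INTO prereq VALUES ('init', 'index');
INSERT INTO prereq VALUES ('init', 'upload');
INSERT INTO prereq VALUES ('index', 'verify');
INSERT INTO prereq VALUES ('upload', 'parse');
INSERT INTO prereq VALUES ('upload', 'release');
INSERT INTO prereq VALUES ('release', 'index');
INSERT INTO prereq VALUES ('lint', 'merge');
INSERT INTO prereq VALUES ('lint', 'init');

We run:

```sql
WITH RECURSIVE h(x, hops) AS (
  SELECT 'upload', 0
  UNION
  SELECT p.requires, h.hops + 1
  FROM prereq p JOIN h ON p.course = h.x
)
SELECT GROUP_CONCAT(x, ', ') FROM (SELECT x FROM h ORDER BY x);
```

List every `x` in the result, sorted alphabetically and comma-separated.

index, parse, release, upload, verify

Base: (upload, hops=0).
Iteration 1: edges from {upload} -> (parse, hops=1), (release, hops=1).
Iteration 2: edges from {parse,release} -> (index, hops=2).
Iteration 3: edges from {index} -> (verify, hops=3).
Iteration 4: no outgoing edges from {verify}; recursion stops.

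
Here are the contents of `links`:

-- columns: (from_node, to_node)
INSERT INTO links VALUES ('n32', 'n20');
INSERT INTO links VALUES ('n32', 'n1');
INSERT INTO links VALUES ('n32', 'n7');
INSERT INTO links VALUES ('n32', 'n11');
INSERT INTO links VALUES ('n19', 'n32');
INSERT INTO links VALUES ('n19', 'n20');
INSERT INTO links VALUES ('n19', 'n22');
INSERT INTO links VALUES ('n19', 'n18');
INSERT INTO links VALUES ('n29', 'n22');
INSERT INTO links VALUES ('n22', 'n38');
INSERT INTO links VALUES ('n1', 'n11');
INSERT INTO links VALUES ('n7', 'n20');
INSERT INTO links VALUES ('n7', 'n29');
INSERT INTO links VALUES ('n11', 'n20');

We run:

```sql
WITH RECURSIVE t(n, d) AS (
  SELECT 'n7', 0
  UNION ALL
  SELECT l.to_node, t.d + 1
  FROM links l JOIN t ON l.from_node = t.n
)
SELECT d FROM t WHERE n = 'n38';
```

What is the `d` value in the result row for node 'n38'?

Base: (n7, d=0).
Iteration 1: edges from {n7} -> (n20, d=1), (n29, d=1).
Iteration 2: edges from {n20,n29} -> (n22, d=2).
Iteration 3: edges from {n22} -> (n38, d=3).
Iteration 4: no outgoing edges from {n38}; recursion stops.

3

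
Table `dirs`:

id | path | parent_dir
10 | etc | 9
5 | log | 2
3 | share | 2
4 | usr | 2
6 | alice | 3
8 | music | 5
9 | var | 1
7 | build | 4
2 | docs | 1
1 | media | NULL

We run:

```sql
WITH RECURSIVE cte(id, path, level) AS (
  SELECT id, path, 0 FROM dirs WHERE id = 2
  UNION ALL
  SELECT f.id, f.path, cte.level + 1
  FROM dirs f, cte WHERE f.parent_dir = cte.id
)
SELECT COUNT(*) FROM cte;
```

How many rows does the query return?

Base: id=2 (docs) at level 0.
Iteration 1: rows with parent_dir in {2} -> share (id 3, level 1), usr (id 4, level 1), log (id 5, level 1).
Iteration 2: rows with parent_dir in {3,4,5} -> alice (id 6, level 2), build (id 7, level 2), music (id 8, level 2).
Iteration 3: no rows with parent_dir in {6,7,8}; recursion stops.
Total rows emitted: 7.

7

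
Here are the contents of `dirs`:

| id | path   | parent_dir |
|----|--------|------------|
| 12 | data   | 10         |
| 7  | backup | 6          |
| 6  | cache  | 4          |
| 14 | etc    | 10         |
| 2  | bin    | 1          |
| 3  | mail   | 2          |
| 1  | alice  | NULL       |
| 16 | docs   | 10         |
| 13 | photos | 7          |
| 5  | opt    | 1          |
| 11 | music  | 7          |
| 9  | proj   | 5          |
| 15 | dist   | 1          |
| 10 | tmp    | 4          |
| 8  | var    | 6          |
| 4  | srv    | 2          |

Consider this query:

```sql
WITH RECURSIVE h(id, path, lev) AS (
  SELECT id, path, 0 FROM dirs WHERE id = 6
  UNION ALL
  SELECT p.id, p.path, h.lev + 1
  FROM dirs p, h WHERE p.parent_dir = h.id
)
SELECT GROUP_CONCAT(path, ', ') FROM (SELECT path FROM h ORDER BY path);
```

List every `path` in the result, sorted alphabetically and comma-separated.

Base: id=6 (cache) at lev 0.
Iteration 1: rows with parent_dir in {6} -> backup (id 7, lev 1), var (id 8, lev 1).
Iteration 2: rows with parent_dir in {7,8} -> music (id 11, lev 2), photos (id 13, lev 2).
Iteration 3: no rows with parent_dir in {11,13}; recursion stops.

backup, cache, music, photos, var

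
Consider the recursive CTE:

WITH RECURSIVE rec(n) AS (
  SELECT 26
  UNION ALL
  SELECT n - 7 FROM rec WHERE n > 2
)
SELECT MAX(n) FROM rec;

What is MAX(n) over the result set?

26

Base: n=26.
Iteration 1: 26 > 2 holds -> n = 26 - 7 = 19.
Iteration 2: 19 > 2 holds -> n = 19 - 7 = 12.
Iteration 3: 12 > 2 holds -> n = 12 - 7 = 5.
Iteration 4: 5 > 2 holds -> n = 5 - 7 = -2.
Iteration 5: -2 > 2 fails; recursion stops.
n values: 26, 19, 12, 5, -2; the maximum is 26.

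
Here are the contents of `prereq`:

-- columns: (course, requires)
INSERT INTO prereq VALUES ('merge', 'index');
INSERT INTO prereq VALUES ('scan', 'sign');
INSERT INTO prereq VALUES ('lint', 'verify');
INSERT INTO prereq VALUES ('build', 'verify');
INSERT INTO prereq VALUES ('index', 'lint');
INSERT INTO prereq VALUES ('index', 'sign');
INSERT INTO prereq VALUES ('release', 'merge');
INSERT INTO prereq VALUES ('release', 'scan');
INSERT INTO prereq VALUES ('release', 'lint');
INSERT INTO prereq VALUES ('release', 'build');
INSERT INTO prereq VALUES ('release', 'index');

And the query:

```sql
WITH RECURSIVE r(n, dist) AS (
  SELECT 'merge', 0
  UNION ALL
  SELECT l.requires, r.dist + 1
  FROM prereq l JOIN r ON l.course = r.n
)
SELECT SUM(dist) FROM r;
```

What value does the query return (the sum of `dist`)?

Base: (merge, dist=0).
Iteration 1: edges from {merge} -> (index, dist=1).
Iteration 2: edges from {index} -> (lint, dist=2), (sign, dist=2).
Iteration 3: edges from {lint,sign} -> (verify, dist=3).
Iteration 4: no outgoing edges from {verify}; recursion stops.
SUM(dist) = 0 + 1 + 2 + 2 + 3 = 8.

8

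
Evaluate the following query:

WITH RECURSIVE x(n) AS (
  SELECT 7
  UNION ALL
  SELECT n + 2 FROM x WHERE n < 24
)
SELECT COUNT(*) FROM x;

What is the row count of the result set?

10

Base: n=7.
Iteration 1: 7 < 24 holds -> n = 7 + 2 = 9.
Iteration 2: 9 < 24 holds -> n = 9 + 2 = 11.
Iteration 3: 11 < 24 holds -> n = 11 + 2 = 13.
Iteration 4: 13 < 24 holds -> n = 13 + 2 = 15.
Iteration 5: 15 < 24 holds -> n = 15 + 2 = 17.
Iteration 6: 17 < 24 holds -> n = 17 + 2 = 19.
Iteration 7: 19 < 24 holds -> n = 19 + 2 = 21.
Iteration 8: 21 < 24 holds -> n = 21 + 2 = 23.
Iteration 9: 23 < 24 holds -> n = 23 + 2 = 25.
Iteration 10: 25 < 24 fails; recursion stops.
Total rows emitted: 10.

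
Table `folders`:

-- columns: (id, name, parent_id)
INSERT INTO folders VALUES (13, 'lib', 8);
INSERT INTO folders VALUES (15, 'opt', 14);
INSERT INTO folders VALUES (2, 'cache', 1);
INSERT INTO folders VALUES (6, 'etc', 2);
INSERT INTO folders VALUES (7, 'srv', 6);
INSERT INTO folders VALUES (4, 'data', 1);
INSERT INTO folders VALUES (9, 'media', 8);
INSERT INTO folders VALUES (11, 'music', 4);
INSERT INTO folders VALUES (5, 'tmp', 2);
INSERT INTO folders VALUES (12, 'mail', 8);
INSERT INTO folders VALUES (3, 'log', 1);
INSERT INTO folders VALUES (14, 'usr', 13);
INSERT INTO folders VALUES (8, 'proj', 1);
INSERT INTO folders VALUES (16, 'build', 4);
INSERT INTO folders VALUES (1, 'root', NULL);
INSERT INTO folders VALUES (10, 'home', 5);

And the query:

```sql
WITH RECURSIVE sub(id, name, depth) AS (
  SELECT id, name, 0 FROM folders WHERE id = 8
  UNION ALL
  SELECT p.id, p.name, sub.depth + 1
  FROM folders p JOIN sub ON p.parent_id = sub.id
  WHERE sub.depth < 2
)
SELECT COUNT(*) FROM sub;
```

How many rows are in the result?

Base: id=8 (proj) at depth 0.
Iteration 1: rows with parent_id in {8} -> media (id 9, depth 1), mail (id 12, depth 1), lib (id 13, depth 1).
Iteration 2: rows with parent_id in {9,12,13} -> usr (id 14, depth 2).
Iteration 3: depth < 2 fails for all current rows; recursion stops.
Total rows emitted: 5.

5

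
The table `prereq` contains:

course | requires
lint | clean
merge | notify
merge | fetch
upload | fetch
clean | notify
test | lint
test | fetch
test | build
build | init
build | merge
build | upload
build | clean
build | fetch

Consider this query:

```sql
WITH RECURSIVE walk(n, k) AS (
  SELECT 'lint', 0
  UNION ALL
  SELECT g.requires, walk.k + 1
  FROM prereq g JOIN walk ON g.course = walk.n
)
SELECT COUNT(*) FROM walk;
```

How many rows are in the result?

3

Base: (lint, k=0).
Iteration 1: edges from {lint} -> (clean, k=1).
Iteration 2: edges from {clean} -> (notify, k=2).
Iteration 3: no outgoing edges from {notify}; recursion stops.
Total rows emitted: 3.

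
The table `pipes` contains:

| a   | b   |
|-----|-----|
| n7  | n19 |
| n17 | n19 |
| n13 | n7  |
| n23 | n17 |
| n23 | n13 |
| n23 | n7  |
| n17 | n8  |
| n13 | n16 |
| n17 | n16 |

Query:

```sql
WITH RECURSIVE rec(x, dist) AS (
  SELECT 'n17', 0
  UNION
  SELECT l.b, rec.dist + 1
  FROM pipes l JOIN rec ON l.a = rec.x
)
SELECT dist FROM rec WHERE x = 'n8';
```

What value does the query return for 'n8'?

1

Base: (n17, dist=0).
Iteration 1: edges from {n17} -> (n16, dist=1), (n19, dist=1), (n8, dist=1).
Iteration 2: no outgoing edges from {n16,n19,n8}; recursion stops.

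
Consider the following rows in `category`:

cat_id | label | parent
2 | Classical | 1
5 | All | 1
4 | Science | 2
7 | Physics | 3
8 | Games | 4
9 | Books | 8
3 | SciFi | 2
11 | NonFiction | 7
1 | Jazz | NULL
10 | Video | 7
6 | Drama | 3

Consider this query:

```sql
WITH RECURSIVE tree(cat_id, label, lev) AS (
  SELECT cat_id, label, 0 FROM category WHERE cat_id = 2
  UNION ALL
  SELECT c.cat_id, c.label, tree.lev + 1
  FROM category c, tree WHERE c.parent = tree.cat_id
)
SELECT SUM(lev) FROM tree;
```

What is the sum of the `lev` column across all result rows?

17

Base: cat_id=2 (Classical) at lev 0.
Iteration 1: rows with parent in {2} -> SciFi (id 3, lev 1), Science (id 4, lev 1).
Iteration 2: rows with parent in {3,4} -> Drama (id 6, lev 2), Physics (id 7, lev 2), Games (id 8, lev 2).
Iteration 3: rows with parent in {6,7,8} -> Books (id 9, lev 3), Video (id 10, lev 3), NonFiction (id 11, lev 3).
Iteration 4: no rows with parent in {9,10,11}; recursion stops.
SUM(lev) = 0 + 1 + 1 + 2 + 2 + 2 + 3 + 3 + 3 = 17.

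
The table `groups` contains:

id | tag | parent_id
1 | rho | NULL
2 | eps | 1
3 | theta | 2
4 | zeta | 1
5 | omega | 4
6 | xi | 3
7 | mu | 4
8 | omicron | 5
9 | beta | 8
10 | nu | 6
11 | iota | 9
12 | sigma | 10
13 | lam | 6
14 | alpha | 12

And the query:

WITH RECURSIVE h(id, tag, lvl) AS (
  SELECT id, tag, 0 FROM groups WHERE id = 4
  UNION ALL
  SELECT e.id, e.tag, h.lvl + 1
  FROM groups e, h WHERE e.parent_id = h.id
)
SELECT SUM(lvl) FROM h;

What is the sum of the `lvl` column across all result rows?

Base: id=4 (zeta) at lvl 0.
Iteration 1: rows with parent_id in {4} -> omega (id 5, lvl 1), mu (id 7, lvl 1).
Iteration 2: rows with parent_id in {5,7} -> omicron (id 8, lvl 2).
Iteration 3: rows with parent_id in {8} -> beta (id 9, lvl 3).
Iteration 4: rows with parent_id in {9} -> iota (id 11, lvl 4).
Iteration 5: no rows with parent_id in {11}; recursion stops.
SUM(lvl) = 0 + 1 + 1 + 2 + 3 + 4 = 11.

11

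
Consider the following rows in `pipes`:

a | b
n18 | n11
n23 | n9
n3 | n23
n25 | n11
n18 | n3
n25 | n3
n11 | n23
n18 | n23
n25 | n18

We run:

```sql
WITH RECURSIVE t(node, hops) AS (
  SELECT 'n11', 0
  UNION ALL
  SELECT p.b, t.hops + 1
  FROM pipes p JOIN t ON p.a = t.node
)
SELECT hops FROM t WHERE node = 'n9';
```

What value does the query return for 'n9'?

Base: (n11, hops=0).
Iteration 1: edges from {n11} -> (n23, hops=1).
Iteration 2: edges from {n23} -> (n9, hops=2).
Iteration 3: no outgoing edges from {n9}; recursion stops.

2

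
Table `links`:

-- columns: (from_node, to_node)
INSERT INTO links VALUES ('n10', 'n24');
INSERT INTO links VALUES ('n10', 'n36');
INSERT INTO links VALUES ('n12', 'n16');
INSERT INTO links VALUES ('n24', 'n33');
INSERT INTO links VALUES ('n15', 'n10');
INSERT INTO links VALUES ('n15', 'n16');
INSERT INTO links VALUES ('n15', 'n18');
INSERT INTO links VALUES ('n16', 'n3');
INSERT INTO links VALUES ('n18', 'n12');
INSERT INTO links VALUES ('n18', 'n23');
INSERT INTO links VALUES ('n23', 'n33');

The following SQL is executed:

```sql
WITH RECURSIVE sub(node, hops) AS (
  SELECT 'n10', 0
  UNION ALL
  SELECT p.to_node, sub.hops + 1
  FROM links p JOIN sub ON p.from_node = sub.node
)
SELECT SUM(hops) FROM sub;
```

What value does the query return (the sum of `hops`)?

Base: (n10, hops=0).
Iteration 1: edges from {n10} -> (n24, hops=1), (n36, hops=1).
Iteration 2: edges from {n24,n36} -> (n33, hops=2).
Iteration 3: no outgoing edges from {n33}; recursion stops.
SUM(hops) = 0 + 1 + 1 + 2 = 4.

4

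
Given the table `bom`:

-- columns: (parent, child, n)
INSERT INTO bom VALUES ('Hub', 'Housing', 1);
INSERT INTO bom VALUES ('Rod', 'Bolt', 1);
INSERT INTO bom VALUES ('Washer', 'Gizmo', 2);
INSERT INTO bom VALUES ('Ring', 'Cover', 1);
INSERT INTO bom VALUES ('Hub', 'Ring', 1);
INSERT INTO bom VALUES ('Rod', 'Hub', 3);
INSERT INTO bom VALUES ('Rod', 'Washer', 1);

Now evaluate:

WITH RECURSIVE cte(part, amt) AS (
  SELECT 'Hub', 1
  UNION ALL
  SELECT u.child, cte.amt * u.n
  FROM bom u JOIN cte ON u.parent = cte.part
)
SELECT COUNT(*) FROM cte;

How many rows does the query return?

4

Base: (Hub, amt=1).
Iteration 1: components of {Hub} -> Housing = 1*1 = 1, Ring = 1*1 = 1.
Iteration 2: components of {Housing,Ring} -> Cover = 1*1 = 1.
Iteration 3: no further components; recursion stops.
Total rows emitted: 4.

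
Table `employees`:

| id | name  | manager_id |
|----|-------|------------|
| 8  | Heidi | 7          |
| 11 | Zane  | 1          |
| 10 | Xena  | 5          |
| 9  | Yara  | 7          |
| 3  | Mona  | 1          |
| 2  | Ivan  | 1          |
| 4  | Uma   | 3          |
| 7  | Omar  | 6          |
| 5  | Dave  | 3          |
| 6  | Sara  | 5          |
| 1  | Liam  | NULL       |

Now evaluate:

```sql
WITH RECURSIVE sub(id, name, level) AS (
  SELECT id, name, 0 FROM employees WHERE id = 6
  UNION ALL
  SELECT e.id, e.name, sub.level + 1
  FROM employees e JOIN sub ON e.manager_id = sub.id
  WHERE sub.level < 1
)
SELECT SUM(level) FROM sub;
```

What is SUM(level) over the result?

1

Base: id=6 (Sara) at level 0.
Iteration 1: rows with manager_id in {6} -> Omar (id 7, level 1).
Iteration 2: level < 1 fails for all current rows; recursion stops.
SUM(level) = 0 + 1 = 1.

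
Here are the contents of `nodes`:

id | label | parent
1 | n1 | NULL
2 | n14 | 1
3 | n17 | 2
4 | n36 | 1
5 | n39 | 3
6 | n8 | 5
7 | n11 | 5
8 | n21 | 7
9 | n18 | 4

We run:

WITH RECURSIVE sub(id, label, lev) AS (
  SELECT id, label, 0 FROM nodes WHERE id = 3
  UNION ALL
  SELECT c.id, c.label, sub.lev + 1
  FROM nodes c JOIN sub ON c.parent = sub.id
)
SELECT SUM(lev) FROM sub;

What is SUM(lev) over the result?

Base: id=3 (n17) at lev 0.
Iteration 1: rows with parent in {3} -> n39 (id 5, lev 1).
Iteration 2: rows with parent in {5} -> n8 (id 6, lev 2), n11 (id 7, lev 2).
Iteration 3: rows with parent in {6,7} -> n21 (id 8, lev 3).
Iteration 4: no rows with parent in {8}; recursion stops.
SUM(lev) = 0 + 1 + 2 + 2 + 3 = 8.

8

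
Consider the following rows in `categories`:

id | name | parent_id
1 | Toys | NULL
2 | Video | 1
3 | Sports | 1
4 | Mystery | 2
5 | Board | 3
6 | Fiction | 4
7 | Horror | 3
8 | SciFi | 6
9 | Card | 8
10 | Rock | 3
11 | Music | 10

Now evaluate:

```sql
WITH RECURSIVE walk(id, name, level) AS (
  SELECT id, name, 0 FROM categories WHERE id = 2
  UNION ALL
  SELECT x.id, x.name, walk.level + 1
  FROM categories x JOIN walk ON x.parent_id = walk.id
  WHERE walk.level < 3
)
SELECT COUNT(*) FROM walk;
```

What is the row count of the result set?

4

Base: id=2 (Video) at level 0.
Iteration 1: rows with parent_id in {2} -> Mystery (id 4, level 1).
Iteration 2: rows with parent_id in {4} -> Fiction (id 6, level 2).
Iteration 3: rows with parent_id in {6} -> SciFi (id 8, level 3).
Iteration 4: level < 3 fails for all current rows; recursion stops.
Total rows emitted: 4.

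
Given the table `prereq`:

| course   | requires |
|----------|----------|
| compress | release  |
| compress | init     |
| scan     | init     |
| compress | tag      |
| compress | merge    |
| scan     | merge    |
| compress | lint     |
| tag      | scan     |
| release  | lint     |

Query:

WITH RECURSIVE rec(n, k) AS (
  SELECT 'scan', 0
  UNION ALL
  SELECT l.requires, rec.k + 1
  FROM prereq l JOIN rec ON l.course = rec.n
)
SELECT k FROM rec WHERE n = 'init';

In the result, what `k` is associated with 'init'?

1

Base: (scan, k=0).
Iteration 1: edges from {scan} -> (init, k=1), (merge, k=1).
Iteration 2: no outgoing edges from {init,merge}; recursion stops.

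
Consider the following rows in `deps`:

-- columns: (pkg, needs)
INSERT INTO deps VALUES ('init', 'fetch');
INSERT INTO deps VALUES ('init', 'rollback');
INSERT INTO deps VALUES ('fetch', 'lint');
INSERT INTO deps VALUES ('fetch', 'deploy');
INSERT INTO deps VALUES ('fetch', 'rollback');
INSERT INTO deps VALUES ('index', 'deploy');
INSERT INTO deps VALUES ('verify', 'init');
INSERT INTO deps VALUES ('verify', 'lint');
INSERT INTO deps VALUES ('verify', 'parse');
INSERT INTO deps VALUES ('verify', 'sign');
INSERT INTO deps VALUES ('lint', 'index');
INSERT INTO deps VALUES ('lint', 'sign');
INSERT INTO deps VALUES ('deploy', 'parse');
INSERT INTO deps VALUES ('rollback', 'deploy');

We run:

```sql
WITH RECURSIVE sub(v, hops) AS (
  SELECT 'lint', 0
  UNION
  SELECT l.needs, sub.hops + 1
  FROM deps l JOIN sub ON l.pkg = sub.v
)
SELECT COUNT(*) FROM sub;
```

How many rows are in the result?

Base: (lint, hops=0).
Iteration 1: edges from {lint} -> (index, hops=1), (sign, hops=1).
Iteration 2: edges from {index,sign} -> (deploy, hops=2).
Iteration 3: edges from {deploy} -> (parse, hops=3).
Iteration 4: no outgoing edges from {parse}; recursion stops.
Total rows emitted: 5.

5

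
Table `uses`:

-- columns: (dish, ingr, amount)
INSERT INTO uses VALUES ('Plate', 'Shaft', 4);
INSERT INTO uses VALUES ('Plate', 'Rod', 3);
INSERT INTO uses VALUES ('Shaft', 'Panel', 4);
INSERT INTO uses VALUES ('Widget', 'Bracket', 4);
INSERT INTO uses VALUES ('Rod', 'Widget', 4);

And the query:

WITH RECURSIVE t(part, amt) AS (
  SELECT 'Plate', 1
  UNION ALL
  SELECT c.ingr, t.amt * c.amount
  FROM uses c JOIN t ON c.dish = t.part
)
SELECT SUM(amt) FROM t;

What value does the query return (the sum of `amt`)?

84

Base: (Plate, amt=1).
Iteration 1: components of {Plate} -> Rod = 1*3 = 3, Shaft = 1*4 = 4.
Iteration 2: components of {Rod,Shaft} -> Panel = 4*4 = 16, Widget = 3*4 = 12.
Iteration 3: components of {Panel,Widget} -> Bracket = 12*4 = 48.
Iteration 4: no further components; recursion stops.
SUM(amt) = 1 + 4 + 3 + 16 + 12 + 48 = 84.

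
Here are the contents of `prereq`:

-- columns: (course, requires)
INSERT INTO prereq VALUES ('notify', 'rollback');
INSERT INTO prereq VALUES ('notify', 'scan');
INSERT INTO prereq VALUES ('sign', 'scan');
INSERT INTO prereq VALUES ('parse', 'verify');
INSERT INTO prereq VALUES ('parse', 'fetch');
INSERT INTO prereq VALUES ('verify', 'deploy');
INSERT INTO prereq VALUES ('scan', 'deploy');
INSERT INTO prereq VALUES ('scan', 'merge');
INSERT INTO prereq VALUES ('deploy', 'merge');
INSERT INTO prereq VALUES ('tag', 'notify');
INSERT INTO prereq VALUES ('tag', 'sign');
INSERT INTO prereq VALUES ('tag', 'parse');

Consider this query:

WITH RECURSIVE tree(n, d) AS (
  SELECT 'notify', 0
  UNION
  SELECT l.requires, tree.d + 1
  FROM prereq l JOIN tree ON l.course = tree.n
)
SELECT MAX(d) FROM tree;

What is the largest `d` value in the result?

Base: (notify, d=0).
Iteration 1: edges from {notify} -> (rollback, d=1), (scan, d=1).
Iteration 2: edges from {rollback,scan} -> (deploy, d=2), (merge, d=2).
Iteration 3: edges from {deploy,merge} -> (merge, d=3).
Iteration 4: no outgoing edges from {merge}; recursion stops.
d values: 0, 1, 1, 2, 2, 3; the maximum is 3.

3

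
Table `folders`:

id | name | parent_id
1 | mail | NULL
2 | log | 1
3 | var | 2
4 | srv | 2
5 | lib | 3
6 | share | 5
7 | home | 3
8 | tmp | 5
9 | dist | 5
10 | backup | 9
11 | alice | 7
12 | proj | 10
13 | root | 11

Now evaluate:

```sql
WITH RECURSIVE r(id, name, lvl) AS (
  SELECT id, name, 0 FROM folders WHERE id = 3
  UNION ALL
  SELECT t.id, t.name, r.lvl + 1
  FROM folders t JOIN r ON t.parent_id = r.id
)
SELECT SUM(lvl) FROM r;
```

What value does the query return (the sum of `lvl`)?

20

Base: id=3 (var) at lvl 0.
Iteration 1: rows with parent_id in {3} -> lib (id 5, lvl 1), home (id 7, lvl 1).
Iteration 2: rows with parent_id in {5,7} -> share (id 6, lvl 2), tmp (id 8, lvl 2), dist (id 9, lvl 2), alice (id 11, lvl 2).
Iteration 3: rows with parent_id in {6,8,9,11} -> backup (id 10, lvl 3), root (id 13, lvl 3).
Iteration 4: rows with parent_id in {10,13} -> proj (id 12, lvl 4).
Iteration 5: no rows with parent_id in {12}; recursion stops.
SUM(lvl) = 0 + 1 + 1 + 2 + 2 + 2 + 2 + 3 + 3 + 4 = 20.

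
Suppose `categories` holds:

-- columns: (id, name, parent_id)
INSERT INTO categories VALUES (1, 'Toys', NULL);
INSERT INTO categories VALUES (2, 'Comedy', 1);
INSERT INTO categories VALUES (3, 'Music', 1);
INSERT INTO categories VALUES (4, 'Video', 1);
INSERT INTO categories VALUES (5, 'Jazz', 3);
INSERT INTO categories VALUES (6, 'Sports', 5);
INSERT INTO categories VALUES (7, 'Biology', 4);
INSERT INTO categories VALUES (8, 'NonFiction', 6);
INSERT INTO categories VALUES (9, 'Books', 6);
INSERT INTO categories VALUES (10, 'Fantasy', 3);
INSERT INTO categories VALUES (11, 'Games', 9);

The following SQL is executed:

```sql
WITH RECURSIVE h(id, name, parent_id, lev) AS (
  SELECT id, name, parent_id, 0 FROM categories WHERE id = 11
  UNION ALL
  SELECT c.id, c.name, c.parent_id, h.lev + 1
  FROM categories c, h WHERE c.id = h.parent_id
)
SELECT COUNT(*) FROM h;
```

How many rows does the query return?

6

Base: id=11 (Games), parent_id=9, lev 0.
Iteration 1: join on id=9 -> Books (id 9, parent_id=6, lev 1).
Iteration 2: join on id=6 -> Sports (id 6, parent_id=5, lev 2).
Iteration 3: join on id=5 -> Jazz (id 5, parent_id=3, lev 3).
Iteration 4: join on id=3 -> Music (id 3, parent_id=1, lev 4).
Iteration 5: join on id=1 -> Toys (id 1, parent_id=NULL, lev 5).
Iteration 6: parent_id is NULL; no match; recursion stops.
Total rows emitted: 6.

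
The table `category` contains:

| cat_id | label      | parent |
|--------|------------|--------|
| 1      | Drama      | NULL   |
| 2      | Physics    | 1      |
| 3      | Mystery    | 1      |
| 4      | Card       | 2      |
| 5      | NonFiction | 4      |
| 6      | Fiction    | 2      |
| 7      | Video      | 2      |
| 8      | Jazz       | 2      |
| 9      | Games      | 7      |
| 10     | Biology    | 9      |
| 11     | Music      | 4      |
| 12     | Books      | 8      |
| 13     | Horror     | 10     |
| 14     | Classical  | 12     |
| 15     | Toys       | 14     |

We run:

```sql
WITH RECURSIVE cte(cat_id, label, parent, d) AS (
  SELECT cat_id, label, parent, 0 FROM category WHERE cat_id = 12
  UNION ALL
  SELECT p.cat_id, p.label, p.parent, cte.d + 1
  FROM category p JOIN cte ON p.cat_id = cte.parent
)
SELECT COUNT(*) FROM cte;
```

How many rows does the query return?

Base: cat_id=12 (Books), parent=8, d 0.
Iteration 1: join on cat_id=8 -> Jazz (id 8, parent=2, d 1).
Iteration 2: join on cat_id=2 -> Physics (id 2, parent=1, d 2).
Iteration 3: join on cat_id=1 -> Drama (id 1, parent=NULL, d 3).
Iteration 4: parent is NULL; no match; recursion stops.
Total rows emitted: 4.

4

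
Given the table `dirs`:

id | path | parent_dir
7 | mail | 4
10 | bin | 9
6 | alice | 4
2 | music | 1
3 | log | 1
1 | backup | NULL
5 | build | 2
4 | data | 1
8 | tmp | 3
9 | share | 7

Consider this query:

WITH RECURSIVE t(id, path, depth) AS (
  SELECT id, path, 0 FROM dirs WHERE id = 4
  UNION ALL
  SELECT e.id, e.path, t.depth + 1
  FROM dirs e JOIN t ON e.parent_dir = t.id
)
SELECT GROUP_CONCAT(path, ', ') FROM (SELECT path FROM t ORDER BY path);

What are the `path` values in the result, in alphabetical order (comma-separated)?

Base: id=4 (data) at depth 0.
Iteration 1: rows with parent_dir in {4} -> alice (id 6, depth 1), mail (id 7, depth 1).
Iteration 2: rows with parent_dir in {6,7} -> share (id 9, depth 2).
Iteration 3: rows with parent_dir in {9} -> bin (id 10, depth 3).
Iteration 4: no rows with parent_dir in {10}; recursion stops.

alice, bin, data, mail, share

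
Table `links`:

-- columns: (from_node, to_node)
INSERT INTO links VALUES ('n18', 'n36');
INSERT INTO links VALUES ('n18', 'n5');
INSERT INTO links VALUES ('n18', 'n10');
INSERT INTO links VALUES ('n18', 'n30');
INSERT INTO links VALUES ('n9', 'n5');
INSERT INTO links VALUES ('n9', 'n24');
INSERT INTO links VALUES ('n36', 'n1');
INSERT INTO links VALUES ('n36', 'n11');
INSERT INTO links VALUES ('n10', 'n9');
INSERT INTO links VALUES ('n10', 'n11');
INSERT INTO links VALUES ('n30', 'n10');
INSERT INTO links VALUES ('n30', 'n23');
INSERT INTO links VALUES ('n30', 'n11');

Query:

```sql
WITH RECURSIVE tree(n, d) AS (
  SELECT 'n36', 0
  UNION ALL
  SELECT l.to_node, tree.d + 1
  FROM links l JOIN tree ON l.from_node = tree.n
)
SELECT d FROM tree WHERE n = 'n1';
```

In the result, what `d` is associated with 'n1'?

1

Base: (n36, d=0).
Iteration 1: edges from {n36} -> (n1, d=1), (n11, d=1).
Iteration 2: no outgoing edges from {n1,n11}; recursion stops.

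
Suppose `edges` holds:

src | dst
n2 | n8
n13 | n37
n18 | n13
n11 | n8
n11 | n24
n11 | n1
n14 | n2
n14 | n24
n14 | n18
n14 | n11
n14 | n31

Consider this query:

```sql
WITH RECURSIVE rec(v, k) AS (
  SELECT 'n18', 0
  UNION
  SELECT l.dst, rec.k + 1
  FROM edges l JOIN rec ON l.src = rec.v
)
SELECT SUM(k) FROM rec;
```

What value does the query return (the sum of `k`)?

Base: (n18, k=0).
Iteration 1: edges from {n18} -> (n13, k=1).
Iteration 2: edges from {n13} -> (n37, k=2).
Iteration 3: no outgoing edges from {n37}; recursion stops.
SUM(k) = 0 + 1 + 2 = 3.

3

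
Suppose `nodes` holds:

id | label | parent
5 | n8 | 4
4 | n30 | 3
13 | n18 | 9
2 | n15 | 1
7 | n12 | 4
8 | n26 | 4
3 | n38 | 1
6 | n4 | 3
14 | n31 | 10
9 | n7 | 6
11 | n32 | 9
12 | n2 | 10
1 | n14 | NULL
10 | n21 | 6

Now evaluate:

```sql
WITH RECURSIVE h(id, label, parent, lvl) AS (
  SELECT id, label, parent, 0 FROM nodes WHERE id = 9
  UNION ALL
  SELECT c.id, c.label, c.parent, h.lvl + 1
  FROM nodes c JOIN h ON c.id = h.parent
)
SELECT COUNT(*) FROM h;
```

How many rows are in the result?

Base: id=9 (n7), parent=6, lvl 0.
Iteration 1: join on id=6 -> n4 (id 6, parent=3, lvl 1).
Iteration 2: join on id=3 -> n38 (id 3, parent=1, lvl 2).
Iteration 3: join on id=1 -> n14 (id 1, parent=NULL, lvl 3).
Iteration 4: parent is NULL; no match; recursion stops.
Total rows emitted: 4.

4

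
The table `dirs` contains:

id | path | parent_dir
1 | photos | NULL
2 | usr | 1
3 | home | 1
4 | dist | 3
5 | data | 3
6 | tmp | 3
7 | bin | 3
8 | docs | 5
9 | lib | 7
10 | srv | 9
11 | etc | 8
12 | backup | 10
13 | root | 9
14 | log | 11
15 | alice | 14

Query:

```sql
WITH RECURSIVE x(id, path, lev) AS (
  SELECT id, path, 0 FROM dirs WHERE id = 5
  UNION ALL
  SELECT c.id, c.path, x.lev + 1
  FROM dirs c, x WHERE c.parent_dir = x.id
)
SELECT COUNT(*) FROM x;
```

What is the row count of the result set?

5

Base: id=5 (data) at lev 0.
Iteration 1: rows with parent_dir in {5} -> docs (id 8, lev 1).
Iteration 2: rows with parent_dir in {8} -> etc (id 11, lev 2).
Iteration 3: rows with parent_dir in {11} -> log (id 14, lev 3).
Iteration 4: rows with parent_dir in {14} -> alice (id 15, lev 4).
Iteration 5: no rows with parent_dir in {15}; recursion stops.
Total rows emitted: 5.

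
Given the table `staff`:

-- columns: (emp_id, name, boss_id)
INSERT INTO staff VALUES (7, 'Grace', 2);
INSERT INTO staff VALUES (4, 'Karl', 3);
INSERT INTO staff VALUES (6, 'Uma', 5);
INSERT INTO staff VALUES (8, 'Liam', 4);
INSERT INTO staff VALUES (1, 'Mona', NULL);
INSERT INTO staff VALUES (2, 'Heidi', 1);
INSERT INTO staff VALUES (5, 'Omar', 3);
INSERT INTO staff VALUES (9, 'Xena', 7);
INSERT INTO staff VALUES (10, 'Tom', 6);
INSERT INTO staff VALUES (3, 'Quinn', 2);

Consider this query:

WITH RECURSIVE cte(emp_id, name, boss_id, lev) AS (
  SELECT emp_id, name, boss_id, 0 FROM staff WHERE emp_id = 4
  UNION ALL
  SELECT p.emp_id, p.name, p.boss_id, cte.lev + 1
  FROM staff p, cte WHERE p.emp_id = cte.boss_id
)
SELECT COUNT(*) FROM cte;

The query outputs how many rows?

Base: emp_id=4 (Karl), boss_id=3, lev 0.
Iteration 1: join on emp_id=3 -> Quinn (id 3, boss_id=2, lev 1).
Iteration 2: join on emp_id=2 -> Heidi (id 2, boss_id=1, lev 2).
Iteration 3: join on emp_id=1 -> Mona (id 1, boss_id=NULL, lev 3).
Iteration 4: boss_id is NULL; no match; recursion stops.
Total rows emitted: 4.

4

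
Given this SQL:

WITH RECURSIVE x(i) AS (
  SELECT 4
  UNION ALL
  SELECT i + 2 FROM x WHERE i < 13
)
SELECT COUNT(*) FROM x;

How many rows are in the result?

6

Base: i=4.
Iteration 1: 4 < 13 holds -> i = 4 + 2 = 6.
Iteration 2: 6 < 13 holds -> i = 6 + 2 = 8.
Iteration 3: 8 < 13 holds -> i = 8 + 2 = 10.
Iteration 4: 10 < 13 holds -> i = 10 + 2 = 12.
Iteration 5: 12 < 13 holds -> i = 12 + 2 = 14.
Iteration 6: 14 < 13 fails; recursion stops.
Total rows emitted: 6.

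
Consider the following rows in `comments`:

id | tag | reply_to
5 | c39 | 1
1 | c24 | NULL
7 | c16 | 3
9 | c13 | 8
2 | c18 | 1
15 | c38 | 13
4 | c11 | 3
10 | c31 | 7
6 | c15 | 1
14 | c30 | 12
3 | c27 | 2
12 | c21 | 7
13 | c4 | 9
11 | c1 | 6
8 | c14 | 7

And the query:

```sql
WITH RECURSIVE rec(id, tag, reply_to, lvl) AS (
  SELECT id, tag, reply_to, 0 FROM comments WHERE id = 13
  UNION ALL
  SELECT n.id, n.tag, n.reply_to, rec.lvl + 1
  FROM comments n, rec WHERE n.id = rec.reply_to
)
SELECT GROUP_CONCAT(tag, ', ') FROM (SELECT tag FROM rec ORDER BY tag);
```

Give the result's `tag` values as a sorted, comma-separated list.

c13, c14, c16, c18, c24, c27, c4

Base: id=13 (c4), reply_to=9, lvl 0.
Iteration 1: join on id=9 -> c13 (id 9, reply_to=8, lvl 1).
Iteration 2: join on id=8 -> c14 (id 8, reply_to=7, lvl 2).
Iteration 3: join on id=7 -> c16 (id 7, reply_to=3, lvl 3).
Iteration 4: join on id=3 -> c27 (id 3, reply_to=2, lvl 4).
Iteration 5: join on id=2 -> c18 (id 2, reply_to=1, lvl 5).
Iteration 6: join on id=1 -> c24 (id 1, reply_to=NULL, lvl 6).
Iteration 7: reply_to is NULL; no match; recursion stops.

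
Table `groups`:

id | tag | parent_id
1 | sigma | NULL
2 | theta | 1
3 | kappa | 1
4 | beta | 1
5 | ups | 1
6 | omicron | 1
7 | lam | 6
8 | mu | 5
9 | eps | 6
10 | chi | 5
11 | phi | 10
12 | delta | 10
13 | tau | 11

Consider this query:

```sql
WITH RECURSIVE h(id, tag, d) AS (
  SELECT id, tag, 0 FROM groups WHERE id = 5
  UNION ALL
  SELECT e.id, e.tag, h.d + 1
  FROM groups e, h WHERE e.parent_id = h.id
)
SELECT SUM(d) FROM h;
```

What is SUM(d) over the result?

Base: id=5 (ups) at d 0.
Iteration 1: rows with parent_id in {5} -> mu (id 8, d 1), chi (id 10, d 1).
Iteration 2: rows with parent_id in {8,10} -> phi (id 11, d 2), delta (id 12, d 2).
Iteration 3: rows with parent_id in {11,12} -> tau (id 13, d 3).
Iteration 4: no rows with parent_id in {13}; recursion stops.
SUM(d) = 0 + 1 + 1 + 2 + 2 + 3 = 9.

9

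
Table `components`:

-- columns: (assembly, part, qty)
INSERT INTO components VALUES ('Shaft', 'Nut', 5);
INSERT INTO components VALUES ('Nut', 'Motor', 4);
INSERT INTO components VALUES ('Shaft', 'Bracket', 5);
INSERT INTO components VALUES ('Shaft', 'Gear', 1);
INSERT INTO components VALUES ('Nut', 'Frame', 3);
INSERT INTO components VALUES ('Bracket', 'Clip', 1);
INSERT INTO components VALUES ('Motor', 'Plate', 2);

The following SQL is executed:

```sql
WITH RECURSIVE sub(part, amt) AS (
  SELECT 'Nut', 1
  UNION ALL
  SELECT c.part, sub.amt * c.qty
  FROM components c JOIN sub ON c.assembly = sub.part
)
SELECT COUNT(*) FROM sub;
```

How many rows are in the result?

Base: (Nut, amt=1).
Iteration 1: components of {Nut} -> Frame = 1*3 = 3, Motor = 1*4 = 4.
Iteration 2: components of {Frame,Motor} -> Plate = 4*2 = 8.
Iteration 3: no further components; recursion stops.
Total rows emitted: 4.

4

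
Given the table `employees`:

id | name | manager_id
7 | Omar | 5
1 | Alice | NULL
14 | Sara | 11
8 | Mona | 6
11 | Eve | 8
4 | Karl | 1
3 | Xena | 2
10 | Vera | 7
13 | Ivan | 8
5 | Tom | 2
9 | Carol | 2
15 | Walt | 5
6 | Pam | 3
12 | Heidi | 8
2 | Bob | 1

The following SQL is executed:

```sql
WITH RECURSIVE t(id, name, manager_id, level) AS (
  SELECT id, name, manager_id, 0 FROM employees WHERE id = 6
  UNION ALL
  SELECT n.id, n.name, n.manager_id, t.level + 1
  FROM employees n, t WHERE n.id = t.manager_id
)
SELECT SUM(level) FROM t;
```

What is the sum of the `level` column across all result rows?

Base: id=6 (Pam), manager_id=3, level 0.
Iteration 1: join on id=3 -> Xena (id 3, manager_id=2, level 1).
Iteration 2: join on id=2 -> Bob (id 2, manager_id=1, level 2).
Iteration 3: join on id=1 -> Alice (id 1, manager_id=NULL, level 3).
Iteration 4: manager_id is NULL; no match; recursion stops.
SUM(level) = 0 + 1 + 2 + 3 = 6.

6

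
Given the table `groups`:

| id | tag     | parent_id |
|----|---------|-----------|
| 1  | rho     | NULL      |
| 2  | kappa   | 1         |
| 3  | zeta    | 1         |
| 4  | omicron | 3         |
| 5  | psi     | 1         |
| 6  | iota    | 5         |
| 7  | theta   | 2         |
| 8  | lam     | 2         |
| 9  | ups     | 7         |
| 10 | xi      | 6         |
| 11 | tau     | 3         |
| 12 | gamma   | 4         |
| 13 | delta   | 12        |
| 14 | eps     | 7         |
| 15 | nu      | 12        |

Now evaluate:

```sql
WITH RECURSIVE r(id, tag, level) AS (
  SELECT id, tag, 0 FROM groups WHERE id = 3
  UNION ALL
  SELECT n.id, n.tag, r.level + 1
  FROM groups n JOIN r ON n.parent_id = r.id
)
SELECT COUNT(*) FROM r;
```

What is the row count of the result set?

Base: id=3 (zeta) at level 0.
Iteration 1: rows with parent_id in {3} -> omicron (id 4, level 1), tau (id 11, level 1).
Iteration 2: rows with parent_id in {4,11} -> gamma (id 12, level 2).
Iteration 3: rows with parent_id in {12} -> delta (id 13, level 3), nu (id 15, level 3).
Iteration 4: no rows with parent_id in {13,15}; recursion stops.
Total rows emitted: 6.

6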